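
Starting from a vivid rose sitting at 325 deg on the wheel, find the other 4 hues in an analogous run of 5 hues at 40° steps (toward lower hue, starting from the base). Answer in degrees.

285°, 245°, 205° and 165°

Analogous hues sit every 40° along the wheel.
325 − 40 = 285°
325 − 80 = 245°
325 − 120 = 205°
325 − 160 = 165°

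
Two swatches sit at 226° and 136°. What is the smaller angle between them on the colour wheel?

|226 − 136| = 90.
90 ≤ 180, so the shorter arc is 90°.

90°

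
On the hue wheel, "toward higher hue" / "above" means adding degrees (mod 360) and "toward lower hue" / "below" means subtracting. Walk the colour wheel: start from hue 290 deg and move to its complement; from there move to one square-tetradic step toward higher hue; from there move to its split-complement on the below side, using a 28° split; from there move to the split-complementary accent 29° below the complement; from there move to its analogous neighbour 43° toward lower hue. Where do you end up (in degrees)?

100°

290 + 180 = 470 → 470 − 360 = 110°   (complement)
110 + 90 = 200°   (square ↑)
200 + 152 = 352°   (split-comp 28° ↓)
352 + 151 = 503 → 503 − 360 = 143°   (split-comp 29° ↓)
143 − 43 = 100°   (analog 43° ↓)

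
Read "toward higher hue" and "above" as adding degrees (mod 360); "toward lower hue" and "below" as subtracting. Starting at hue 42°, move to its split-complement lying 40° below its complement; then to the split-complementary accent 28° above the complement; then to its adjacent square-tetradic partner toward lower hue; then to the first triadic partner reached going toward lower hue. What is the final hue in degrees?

split-comp 40° ↓ +140°: 42 + 140 = 182°
split-comp 28° ↑ +208°: 182 + 208 = 390 → 390 − 360 = 30°
square ↓ −90°: 30 − 90 = -60 → -60 + 360 = 300°
triadic ↓ −120°: 300 − 120 = 180°

180°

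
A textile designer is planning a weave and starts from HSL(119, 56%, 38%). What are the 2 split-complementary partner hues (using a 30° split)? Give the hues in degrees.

Split-complementary hues sit 30° either side of the complement.
Complement of 119°: 119 + 180 = 299°
299 − 30 = 269°
299 + 30 = 329°

269° and 329°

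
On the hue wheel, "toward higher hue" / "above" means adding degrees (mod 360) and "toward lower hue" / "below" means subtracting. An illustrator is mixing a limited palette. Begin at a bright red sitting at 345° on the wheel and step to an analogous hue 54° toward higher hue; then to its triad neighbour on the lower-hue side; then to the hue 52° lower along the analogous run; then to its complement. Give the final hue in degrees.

47°

345 + 54 = 399 → 399 − 360 = 39°   (analog 54° ↑)
39 − 120 = -81 → -81 + 360 = 279°   (triadic ↓)
279 − 52 = 227°   (analog 52° ↓)
227 + 180 = 407 → 407 − 360 = 47°   (complement)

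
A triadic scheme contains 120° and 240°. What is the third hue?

A triad spaces three hues 120° apart.
The full set is {0°, 120°, 240°}.

0°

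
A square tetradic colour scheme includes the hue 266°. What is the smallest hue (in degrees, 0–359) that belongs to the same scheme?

A square tetradic scheme places four hues every 90°.
The full set through 266° is {86°, 176°, 266°, 356°}.

86°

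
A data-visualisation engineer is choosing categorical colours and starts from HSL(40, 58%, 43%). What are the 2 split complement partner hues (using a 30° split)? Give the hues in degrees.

Split-complementary hues sit 30° either side of the complement.
Complement of 40 deg: 40 + 180 = 220°
220 − 30 = 190°
220 + 30 = 250°

190° and 250°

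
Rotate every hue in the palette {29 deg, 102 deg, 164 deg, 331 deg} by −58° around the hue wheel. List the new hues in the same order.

29 − 58 = -29 → -29 + 360 = 331°
102 − 58 = 44°
164 − 58 = 106°
331 − 58 = 273°

331°, 44°, 106°, 273°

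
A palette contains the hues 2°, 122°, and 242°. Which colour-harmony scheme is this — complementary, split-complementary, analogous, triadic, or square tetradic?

triadic

Sort the hues: 2°, 122°, 242°.
Successive gaps around the wheel: 120°, 120°, 120°.
Three hues equally spaced 120° apart form a triad.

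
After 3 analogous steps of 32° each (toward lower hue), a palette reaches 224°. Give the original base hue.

3 steps of 32° (toward lower hue) give a net shift of −96°.
Start = end − shift: 224 + 96 = 320°

320°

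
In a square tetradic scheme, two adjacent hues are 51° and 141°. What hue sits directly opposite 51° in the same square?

A square tetradic scheme places four hues 90° apart; opposite corners are 180° apart.
51 + 180 = 231°

231°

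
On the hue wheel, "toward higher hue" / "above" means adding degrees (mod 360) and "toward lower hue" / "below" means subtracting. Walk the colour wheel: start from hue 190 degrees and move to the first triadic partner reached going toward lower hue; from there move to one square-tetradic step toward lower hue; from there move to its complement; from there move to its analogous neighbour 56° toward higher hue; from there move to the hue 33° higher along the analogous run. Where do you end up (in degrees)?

190 − 120 = 70°   (triadic ↓)
70 − 90 = -20 → -20 + 360 = 340°   (square ↓)
340 + 180 = 520 → 520 − 360 = 160°   (complement)
160 + 56 = 216°   (analog 56° ↑)
216 + 33 = 249°   (analog 33° ↑)

249°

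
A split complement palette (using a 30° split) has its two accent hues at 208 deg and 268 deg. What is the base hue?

58°

The accents sit 30° either side of the complement, so the complement is their short-arc midpoint on the wheel.
Short-arc midpoint of 208° and 268°: 238°.
Base is 180° from the complement: 238 − 180 = 58°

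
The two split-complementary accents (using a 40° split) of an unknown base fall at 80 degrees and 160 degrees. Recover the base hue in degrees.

The accents sit 40° either side of the complement, so the complement is their short-arc midpoint on the wheel.
Short-arc midpoint of 80° and 160°: 120°.
Base is 180° from the complement: 120 − 180 = -60 → -60 + 360 = 300°

300°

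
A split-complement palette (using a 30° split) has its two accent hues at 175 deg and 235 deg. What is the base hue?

25°

The accents sit 30° either side of the complement, so the complement is their short-arc midpoint on the wheel.
Short-arc midpoint of 175° and 235°: 205°.
Base is 180° from the complement: 205 − 180 = 25°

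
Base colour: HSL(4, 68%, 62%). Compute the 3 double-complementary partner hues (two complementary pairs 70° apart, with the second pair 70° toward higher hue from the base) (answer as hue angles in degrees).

74°, 184° and 254°

4 + 70 = 74°
4 + 180 = 184°
4 + 250 = 254°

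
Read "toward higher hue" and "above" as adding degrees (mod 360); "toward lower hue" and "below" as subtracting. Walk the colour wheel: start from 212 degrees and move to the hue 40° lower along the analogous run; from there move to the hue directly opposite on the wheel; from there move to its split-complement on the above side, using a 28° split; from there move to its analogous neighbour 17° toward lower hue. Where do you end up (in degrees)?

−40° (analog 40° ↓): 212 − 40 = 172°
+180° (complement): 172 + 180 = 352°
+208° (split-comp 28° ↑): 352 + 208 = 560 → 560 − 360 = 200°
−17° (analog 17° ↓): 200 − 17 = 183°

183°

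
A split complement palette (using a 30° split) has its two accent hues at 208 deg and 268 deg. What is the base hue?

The accents sit 30° either side of the complement, so the complement is their short-arc midpoint on the wheel.
Short-arc midpoint of 208° and 268°: 238°.
Base is 180° from the complement: 238 − 180 = 58°

58°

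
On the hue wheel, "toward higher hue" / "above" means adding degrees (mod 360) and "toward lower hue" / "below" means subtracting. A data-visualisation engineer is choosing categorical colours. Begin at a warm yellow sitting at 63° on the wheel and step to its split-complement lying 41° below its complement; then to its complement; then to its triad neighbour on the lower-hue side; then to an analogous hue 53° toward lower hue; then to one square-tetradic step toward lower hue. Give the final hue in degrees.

119°

63 + 139 = 202°   (split-comp 41° ↓)
202 + 180 = 382 → 382 − 360 = 22°   (complement)
22 − 120 = -98 → -98 + 360 = 262°   (triadic ↓)
262 − 53 = 209°   (analog 53° ↓)
209 − 90 = 119°   (square ↓)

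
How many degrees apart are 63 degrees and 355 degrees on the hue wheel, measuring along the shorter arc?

|63 − 355| = 292.
The shorter arc is 360 − 292 = 68°.

68°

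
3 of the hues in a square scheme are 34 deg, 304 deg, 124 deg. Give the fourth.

214°

A square tetradic scheme places four hues every 90°.
The full set through 34° is {34°, 124°, 214°, 304°}.
Given {34°, 124°, 304°}, the missing hue is 214°.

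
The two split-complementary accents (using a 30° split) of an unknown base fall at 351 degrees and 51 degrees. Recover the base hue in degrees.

201°

The accents sit 30° either side of the complement, so the complement is their short-arc midpoint on the wheel.
Short-arc midpoint of 351° and 51°: 21°.
Base is 180° from the complement: 21 − 180 = -159 → -159 + 360 = 201°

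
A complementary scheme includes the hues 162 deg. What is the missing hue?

The complement sits 180° across the wheel.
The full set through 162° is {162°, 342°}.
Given {162°}, the missing hue is 342°.

342°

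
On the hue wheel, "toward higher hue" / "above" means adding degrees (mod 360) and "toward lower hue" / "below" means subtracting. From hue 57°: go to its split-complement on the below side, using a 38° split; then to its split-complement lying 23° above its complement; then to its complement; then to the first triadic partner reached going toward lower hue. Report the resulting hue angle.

102°

split-comp 38° ↓ +142°: 57 + 142 = 199°
split-comp 23° ↑ +203°: 199 + 203 = 402 → 402 − 360 = 42°
complement +180°: 42 + 180 = 222°
triadic ↓ −120°: 222 − 120 = 102°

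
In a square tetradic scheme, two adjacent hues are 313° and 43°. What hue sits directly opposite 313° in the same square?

A square tetradic scheme places four hues 90° apart; opposite corners are 180° apart.
313 + 180 = 493 → 493 − 360 = 133°

133°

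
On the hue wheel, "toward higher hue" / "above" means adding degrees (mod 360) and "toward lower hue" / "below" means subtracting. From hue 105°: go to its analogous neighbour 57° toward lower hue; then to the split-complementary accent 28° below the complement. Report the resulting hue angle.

200°

−57° (analog 57° ↓): 105 − 57 = 48°
+152° (split-comp 28° ↓): 48 + 152 = 200°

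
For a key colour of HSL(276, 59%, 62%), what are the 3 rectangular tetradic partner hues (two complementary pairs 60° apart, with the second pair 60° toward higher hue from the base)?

A rectangular tetradic uses two complementary pairs 60° apart: offsets 0°, 60°, 180°, 240°.
276 + 60 = 336°
276 + 180 = 456 → 456 − 360 = 96°
276 + 240 = 516 → 516 − 360 = 156°

336°, 96°, and 156°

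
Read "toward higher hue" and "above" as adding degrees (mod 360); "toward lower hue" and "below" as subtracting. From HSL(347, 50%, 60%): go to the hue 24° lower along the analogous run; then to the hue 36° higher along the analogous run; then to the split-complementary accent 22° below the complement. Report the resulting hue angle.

157°

−24° (analog 24° ↓): 347 − 24 = 323°
+36° (analog 36° ↑): 323 + 36 = 359°
+158° (split-comp 22° ↓): 359 + 158 = 517 → 517 − 360 = 157°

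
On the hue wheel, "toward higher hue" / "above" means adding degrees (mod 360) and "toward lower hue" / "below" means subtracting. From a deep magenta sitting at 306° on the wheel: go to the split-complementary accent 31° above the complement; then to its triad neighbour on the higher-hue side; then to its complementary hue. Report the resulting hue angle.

97°

306 + 211 = 517 → 517 − 360 = 157°   (split-comp 31° ↑)
157 + 120 = 277°   (triadic ↑)
277 + 180 = 457 → 457 − 360 = 97°   (complement)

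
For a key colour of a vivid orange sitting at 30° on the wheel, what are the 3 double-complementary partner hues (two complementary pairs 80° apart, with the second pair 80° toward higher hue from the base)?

110°, 210°, 290°

30 + 80 = 110°
30 + 180 = 210°
30 + 260 = 290°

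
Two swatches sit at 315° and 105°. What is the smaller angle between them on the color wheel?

|315 − 105| = 210.
The shorter arc is 360 − 210 = 150°.

150°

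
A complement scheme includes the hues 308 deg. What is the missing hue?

The complement sits 180° across the wheel.
The full set through 308° is {128°, 308°}.
Given {308°}, the missing hue is 128°.

128°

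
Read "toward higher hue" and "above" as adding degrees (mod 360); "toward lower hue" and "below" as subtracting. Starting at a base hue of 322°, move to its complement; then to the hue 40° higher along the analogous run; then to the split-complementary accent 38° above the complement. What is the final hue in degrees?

40°

complement +180°: 322 + 180 = 502 → 502 − 360 = 142°
analog 40° ↑ +40°: 142 + 40 = 182°
split-comp 38° ↑ +218°: 182 + 218 = 400 → 400 − 360 = 40°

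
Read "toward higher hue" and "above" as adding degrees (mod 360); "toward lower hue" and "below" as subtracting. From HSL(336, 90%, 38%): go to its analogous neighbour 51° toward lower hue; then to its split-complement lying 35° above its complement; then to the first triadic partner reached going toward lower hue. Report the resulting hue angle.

analog 51° ↓ −51°: 336 − 51 = 285°
split-comp 35° ↑ +215°: 285 + 215 = 500 → 500 − 360 = 140°
triadic ↓ −120°: 140 − 120 = 20°

20°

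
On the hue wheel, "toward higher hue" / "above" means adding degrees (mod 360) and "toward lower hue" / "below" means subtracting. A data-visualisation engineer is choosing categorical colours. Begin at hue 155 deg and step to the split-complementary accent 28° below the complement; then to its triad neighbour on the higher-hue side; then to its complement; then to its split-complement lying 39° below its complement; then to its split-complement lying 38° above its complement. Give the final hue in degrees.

246°

155 + 152 = 307°   (split-comp 28° ↓)
307 + 120 = 427 → 427 − 360 = 67°   (triadic ↑)
67 + 180 = 247°   (complement)
247 + 141 = 388 → 388 − 360 = 28°   (split-comp 39° ↓)
28 + 218 = 246°   (split-comp 38° ↑)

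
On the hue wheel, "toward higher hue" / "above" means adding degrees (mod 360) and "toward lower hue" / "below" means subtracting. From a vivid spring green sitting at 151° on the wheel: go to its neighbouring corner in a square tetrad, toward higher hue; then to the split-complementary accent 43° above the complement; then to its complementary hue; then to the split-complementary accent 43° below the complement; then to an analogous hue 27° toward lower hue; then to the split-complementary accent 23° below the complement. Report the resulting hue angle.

191°

+90° (square ↑): 151 + 90 = 241°
+223° (split-comp 43° ↑): 241 + 223 = 464 → 464 − 360 = 104°
+180° (complement): 104 + 180 = 284°
+137° (split-comp 43° ↓): 284 + 137 = 421 → 421 − 360 = 61°
−27° (analog 27° ↓): 61 − 27 = 34°
+157° (split-comp 23° ↓): 34 + 157 = 191°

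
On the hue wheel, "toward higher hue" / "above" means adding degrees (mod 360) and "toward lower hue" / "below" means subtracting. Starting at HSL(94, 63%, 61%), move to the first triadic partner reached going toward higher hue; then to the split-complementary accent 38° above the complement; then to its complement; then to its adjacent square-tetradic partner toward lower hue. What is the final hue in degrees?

triadic ↑ +120°: 94 + 120 = 214°
split-comp 38° ↑ +218°: 214 + 218 = 432 → 432 − 360 = 72°
complement +180°: 72 + 180 = 252°
square ↓ −90°: 252 − 90 = 162°

162°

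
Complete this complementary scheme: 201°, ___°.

21°

The complement sits 180° across the wheel.
The full set through 201° is {21°, 201°}.
Given {201°}, the missing hue is 21°.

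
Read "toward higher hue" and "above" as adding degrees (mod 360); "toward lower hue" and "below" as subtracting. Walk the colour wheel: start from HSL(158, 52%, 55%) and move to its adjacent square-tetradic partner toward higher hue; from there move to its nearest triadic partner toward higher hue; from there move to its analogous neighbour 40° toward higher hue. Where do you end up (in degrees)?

48°

+90° (square ↑): 158 + 90 = 248°
+120° (triadic ↑): 248 + 120 = 368 → 368 − 360 = 8°
+40° (analog 40° ↑): 8 + 40 = 48°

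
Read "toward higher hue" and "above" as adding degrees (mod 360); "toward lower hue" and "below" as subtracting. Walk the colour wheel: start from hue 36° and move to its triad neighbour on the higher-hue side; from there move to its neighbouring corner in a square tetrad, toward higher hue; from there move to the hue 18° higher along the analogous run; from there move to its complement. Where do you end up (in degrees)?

84°

triadic ↑ +120°: 36 + 120 = 156°
square ↑ +90°: 156 + 90 = 246°
analog 18° ↑ +18°: 246 + 18 = 264°
complement +180°: 264 + 180 = 444 → 444 − 360 = 84°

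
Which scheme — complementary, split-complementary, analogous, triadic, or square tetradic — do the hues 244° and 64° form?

Sort the hues: 64°, 244°.
Successive gaps around the wheel: 180°, 180°.
Two hues 180° apart are complementary.

complementary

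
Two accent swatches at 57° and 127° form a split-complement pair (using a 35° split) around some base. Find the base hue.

The accents sit 35° either side of the complement, so the complement is their short-arc midpoint on the wheel.
Short-arc midpoint of 57° and 127°: 92°.
Base is 180° from the complement: 92 − 180 = -88 → -88 + 360 = 272°

272°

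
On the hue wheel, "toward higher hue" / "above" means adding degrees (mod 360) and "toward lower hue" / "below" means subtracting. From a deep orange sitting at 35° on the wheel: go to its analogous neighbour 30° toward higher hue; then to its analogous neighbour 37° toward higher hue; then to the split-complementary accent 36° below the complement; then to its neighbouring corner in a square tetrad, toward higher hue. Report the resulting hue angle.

analog 30° ↑ +30°: 35 + 30 = 65°
analog 37° ↑ +37°: 65 + 37 = 102°
split-comp 36° ↓ +144°: 102 + 144 = 246°
square ↑ +90°: 246 + 90 = 336°

336°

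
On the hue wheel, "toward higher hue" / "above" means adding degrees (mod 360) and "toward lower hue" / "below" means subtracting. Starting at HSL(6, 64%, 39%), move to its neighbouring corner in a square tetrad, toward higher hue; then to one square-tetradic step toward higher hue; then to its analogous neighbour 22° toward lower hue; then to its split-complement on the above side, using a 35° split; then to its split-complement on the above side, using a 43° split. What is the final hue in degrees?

242°

+90° (square ↑): 6 + 90 = 96°
+90° (square ↑): 96 + 90 = 186°
−22° (analog 22° ↓): 186 − 22 = 164°
+215° (split-comp 35° ↑): 164 + 215 = 379 → 379 − 360 = 19°
+223° (split-comp 43° ↑): 19 + 223 = 242°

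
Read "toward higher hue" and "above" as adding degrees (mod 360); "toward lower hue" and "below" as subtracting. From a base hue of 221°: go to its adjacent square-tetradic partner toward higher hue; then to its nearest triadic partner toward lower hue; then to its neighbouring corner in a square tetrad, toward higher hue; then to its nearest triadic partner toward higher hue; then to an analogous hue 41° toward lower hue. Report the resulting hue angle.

square ↑ +90°: 221 + 90 = 311°
triadic ↓ −120°: 311 − 120 = 191°
square ↑ +90°: 191 + 90 = 281°
triadic ↑ +120°: 281 + 120 = 401 → 401 − 360 = 41°
analog 41° ↓ −41°: 41 − 41 = 0°

0°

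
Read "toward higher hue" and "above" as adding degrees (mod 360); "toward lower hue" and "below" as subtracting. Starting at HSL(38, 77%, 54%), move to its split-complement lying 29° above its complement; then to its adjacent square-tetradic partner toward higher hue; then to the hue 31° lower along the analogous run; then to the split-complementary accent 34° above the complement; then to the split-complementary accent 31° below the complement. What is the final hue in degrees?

309°

+209° (split-comp 29° ↑): 38 + 209 = 247°
+90° (square ↑): 247 + 90 = 337°
−31° (analog 31° ↓): 337 − 31 = 306°
+214° (split-comp 34° ↑): 306 + 214 = 520 → 520 − 360 = 160°
+149° (split-comp 31° ↓): 160 + 149 = 309°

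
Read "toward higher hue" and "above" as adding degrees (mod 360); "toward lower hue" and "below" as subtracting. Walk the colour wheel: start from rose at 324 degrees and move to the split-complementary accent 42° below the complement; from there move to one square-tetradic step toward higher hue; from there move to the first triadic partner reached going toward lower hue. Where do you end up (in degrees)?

72°

324 + 138 = 462 → 462 − 360 = 102°   (split-comp 42° ↓)
102 + 90 = 192°   (square ↑)
192 − 120 = 72°   (triadic ↓)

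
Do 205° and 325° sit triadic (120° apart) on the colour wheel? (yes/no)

Angular distance: |205 − 325| = 120 = 120°.
Triadic (120° apart) requires 120°.

yes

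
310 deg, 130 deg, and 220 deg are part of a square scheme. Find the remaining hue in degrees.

40°

A square tetradic scheme places four hues every 90°.
The full set through 130° is {40°, 130°, 220°, 310°}.
Given {130°, 220°, 310°}, the missing hue is 40°.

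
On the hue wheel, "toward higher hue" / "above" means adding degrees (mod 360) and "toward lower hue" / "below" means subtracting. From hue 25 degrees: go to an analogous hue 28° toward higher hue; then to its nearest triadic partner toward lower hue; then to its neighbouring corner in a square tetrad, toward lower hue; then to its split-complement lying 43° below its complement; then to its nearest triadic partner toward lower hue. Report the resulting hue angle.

220°

analog 28° ↑ +28°: 25 + 28 = 53°
triadic ↓ −120°: 53 − 120 = -67 → -67 + 360 = 293°
square ↓ −90°: 293 − 90 = 203°
split-comp 43° ↓ +137°: 203 + 137 = 340°
triadic ↓ −120°: 340 − 120 = 220°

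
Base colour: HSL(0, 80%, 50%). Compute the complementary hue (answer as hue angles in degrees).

180°

0 + 180 = 180°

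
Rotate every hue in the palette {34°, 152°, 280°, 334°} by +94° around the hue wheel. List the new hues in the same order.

34 + 94 = 128°
152 + 94 = 246°
280 + 94 = 374 → 374 − 360 = 14°
334 + 94 = 428 → 428 − 360 = 68°

128°, 246°, 14°, 68°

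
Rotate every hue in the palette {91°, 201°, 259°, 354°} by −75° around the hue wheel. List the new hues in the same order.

91 − 75 = 16°
201 − 75 = 126°
259 − 75 = 184°
354 − 75 = 279°

16°, 126°, 184°, 279°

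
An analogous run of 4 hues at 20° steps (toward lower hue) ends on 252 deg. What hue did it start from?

312°

3 steps of 20° (toward lower hue) give a net shift of −60°.
Start = end − shift: 252 + 60 = 312°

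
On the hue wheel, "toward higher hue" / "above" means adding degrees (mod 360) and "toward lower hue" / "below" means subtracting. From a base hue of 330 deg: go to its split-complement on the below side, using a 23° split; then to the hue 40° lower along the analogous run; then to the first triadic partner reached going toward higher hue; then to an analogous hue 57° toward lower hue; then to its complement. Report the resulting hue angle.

split-comp 23° ↓ +157°: 330 + 157 = 487 → 487 − 360 = 127°
analog 40° ↓ −40°: 127 − 40 = 87°
triadic ↑ +120°: 87 + 120 = 207°
analog 57° ↓ −57°: 207 − 57 = 150°
complement +180°: 150 + 180 = 330°

330°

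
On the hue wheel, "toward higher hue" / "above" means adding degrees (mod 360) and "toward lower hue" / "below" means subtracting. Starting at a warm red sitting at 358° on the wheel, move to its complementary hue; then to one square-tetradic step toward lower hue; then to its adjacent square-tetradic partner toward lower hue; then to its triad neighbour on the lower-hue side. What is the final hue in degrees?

+180° (complement): 358 + 180 = 538 → 538 − 360 = 178°
−90° (square ↓): 178 − 90 = 88°
−90° (square ↓): 88 − 90 = -2 → -2 + 360 = 358°
−120° (triadic ↓): 358 − 120 = 238°

238°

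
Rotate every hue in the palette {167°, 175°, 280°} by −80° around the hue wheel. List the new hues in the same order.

167 − 80 = 87°
175 − 80 = 95°
280 − 80 = 200°

87°, 95°, 200°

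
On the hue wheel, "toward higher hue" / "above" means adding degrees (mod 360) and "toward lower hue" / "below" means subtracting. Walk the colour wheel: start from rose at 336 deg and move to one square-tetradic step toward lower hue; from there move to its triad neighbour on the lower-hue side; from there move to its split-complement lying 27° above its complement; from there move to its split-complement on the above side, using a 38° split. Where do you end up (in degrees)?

square ↓ −90°: 336 − 90 = 246°
triadic ↓ −120°: 246 − 120 = 126°
split-comp 27° ↑ +207°: 126 + 207 = 333°
split-comp 38° ↑ +218°: 333 + 218 = 551 → 551 − 360 = 191°

191°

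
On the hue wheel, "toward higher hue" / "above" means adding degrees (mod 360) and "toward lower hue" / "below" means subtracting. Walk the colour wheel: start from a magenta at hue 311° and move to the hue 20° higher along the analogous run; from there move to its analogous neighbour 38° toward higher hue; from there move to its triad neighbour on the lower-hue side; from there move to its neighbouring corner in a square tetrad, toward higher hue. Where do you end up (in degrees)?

339°

analog 20° ↑ +20°: 311 + 20 = 331°
analog 38° ↑ +38°: 331 + 38 = 369 → 369 − 360 = 9°
triadic ↓ −120°: 9 − 120 = -111 → -111 + 360 = 249°
square ↑ +90°: 249 + 90 = 339°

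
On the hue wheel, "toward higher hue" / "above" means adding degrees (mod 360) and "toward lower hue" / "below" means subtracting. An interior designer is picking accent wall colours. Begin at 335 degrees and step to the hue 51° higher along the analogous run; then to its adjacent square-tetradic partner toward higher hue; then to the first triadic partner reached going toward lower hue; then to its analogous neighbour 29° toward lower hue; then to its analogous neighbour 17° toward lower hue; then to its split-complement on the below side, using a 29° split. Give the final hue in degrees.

+51° (analog 51° ↑): 335 + 51 = 386 → 386 − 360 = 26°
+90° (square ↑): 26 + 90 = 116°
−120° (triadic ↓): 116 − 120 = -4 → -4 + 360 = 356°
−29° (analog 29° ↓): 356 − 29 = 327°
−17° (analog 17° ↓): 327 − 17 = 310°
+151° (split-comp 29° ↓): 310 + 151 = 461 → 461 − 360 = 101°

101°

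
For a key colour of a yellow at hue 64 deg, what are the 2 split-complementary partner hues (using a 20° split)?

224° and 264°

Split-complementary hues sit 20° either side of the complement.
Complement of 64 deg: 64 + 180 = 244°
244 − 20 = 224°
244 + 20 = 264°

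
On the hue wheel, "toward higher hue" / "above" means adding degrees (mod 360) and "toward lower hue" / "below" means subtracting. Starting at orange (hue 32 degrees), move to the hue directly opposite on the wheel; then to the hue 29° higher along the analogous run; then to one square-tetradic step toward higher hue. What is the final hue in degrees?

32 + 180 = 212°   (complement)
212 + 29 = 241°   (analog 29° ↑)
241 + 90 = 331°   (square ↑)

331°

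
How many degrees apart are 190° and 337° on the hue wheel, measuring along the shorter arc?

147°

|190 − 337| = 147.
147 ≤ 180, so the shorter arc is 147°.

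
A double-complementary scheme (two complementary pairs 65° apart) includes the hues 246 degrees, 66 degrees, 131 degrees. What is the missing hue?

311°

A rectangular tetradic uses two complementary pairs 65° apart: offsets 0°, 65°, 180°, 245°.
Among {66°, 131°, 246°}, 246° and 66° are a 180° pair.
The remaining hue 131° needs its own complement: 131 + 180 = 311°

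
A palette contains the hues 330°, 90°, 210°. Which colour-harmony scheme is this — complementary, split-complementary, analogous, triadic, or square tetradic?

triadic

Sort the hues: 90°, 210°, 330°.
Successive gaps around the wheel: 120°, 120°, 120°.
Three hues equally spaced 120° apart form a triad.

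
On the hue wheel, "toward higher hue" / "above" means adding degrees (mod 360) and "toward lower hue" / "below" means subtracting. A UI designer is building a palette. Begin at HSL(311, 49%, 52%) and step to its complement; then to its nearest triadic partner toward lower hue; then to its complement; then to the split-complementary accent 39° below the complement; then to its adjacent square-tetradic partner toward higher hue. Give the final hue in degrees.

62°

311 + 180 = 491 → 491 − 360 = 131°   (complement)
131 − 120 = 11°   (triadic ↓)
11 + 180 = 191°   (complement)
191 + 141 = 332°   (split-comp 39° ↓)
332 + 90 = 422 → 422 − 360 = 62°   (square ↑)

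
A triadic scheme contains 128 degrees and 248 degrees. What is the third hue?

A triad spaces three hues 120° apart.
The full set is {8°, 128°, 248°}.

8°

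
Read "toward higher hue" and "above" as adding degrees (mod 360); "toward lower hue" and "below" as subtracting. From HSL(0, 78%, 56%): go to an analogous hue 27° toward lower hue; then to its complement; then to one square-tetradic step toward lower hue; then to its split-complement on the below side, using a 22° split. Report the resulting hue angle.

−27° (analog 27° ↓): 0 − 27 = -27 → -27 + 360 = 333°
+180° (complement): 333 + 180 = 513 → 513 − 360 = 153°
−90° (square ↓): 153 − 90 = 63°
+158° (split-comp 22° ↓): 63 + 158 = 221°

221°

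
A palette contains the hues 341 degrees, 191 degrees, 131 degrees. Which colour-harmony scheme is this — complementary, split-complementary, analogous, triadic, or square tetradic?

split-complementary

Sort the hues: 131°, 191°, 341°.
Successive gaps around the wheel: 60°, 150°, 150°.
Two 150° gaps and one 60° gap — a base hue opposite a pair of accents 30° either side of its complement — is the split-complementary pattern.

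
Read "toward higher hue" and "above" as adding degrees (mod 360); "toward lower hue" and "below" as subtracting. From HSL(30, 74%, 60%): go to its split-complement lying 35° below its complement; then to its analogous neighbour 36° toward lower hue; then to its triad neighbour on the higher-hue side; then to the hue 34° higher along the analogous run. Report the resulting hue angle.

split-comp 35° ↓ +145°: 30 + 145 = 175°
analog 36° ↓ −36°: 175 − 36 = 139°
triadic ↑ +120°: 139 + 120 = 259°
analog 34° ↑ +34°: 259 + 34 = 293°

293°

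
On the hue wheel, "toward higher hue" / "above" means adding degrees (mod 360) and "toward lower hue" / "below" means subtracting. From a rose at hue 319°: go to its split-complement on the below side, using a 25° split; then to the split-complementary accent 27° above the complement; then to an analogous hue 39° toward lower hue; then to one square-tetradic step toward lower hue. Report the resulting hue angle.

split-comp 25° ↓ +155°: 319 + 155 = 474 → 474 − 360 = 114°
split-comp 27° ↑ +207°: 114 + 207 = 321°
analog 39° ↓ −39°: 321 − 39 = 282°
square ↓ −90°: 282 − 90 = 192°

192°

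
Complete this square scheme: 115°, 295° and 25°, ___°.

A square tetradic scheme places four hues every 90°.
The full set through 25° is {25°, 115°, 205°, 295°}.
Given {25°, 115°, 295°}, the missing hue is 205°.

205°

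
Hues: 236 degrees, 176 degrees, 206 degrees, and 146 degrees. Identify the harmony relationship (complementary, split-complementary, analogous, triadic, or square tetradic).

analogous

Sort the hues: 146°, 176°, 206°, 236°.
Successive gaps around the wheel: 30°, 30°, 30°, 270°.
A run of hues at equal small steps (30°) with one large closing gap is an analogous group.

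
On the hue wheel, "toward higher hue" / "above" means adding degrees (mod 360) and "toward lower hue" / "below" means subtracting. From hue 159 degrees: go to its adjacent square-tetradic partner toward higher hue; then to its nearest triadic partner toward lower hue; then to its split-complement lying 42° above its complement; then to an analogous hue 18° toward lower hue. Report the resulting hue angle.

+90° (square ↑): 159 + 90 = 249°
−120° (triadic ↓): 249 − 120 = 129°
+222° (split-comp 42° ↑): 129 + 222 = 351°
−18° (analog 18° ↓): 351 − 18 = 333°

333°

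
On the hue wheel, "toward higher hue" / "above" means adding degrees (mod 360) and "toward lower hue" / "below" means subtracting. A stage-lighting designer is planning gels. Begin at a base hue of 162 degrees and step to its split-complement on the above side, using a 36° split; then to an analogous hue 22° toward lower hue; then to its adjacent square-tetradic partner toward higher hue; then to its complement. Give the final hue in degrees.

split-comp 36° ↑ +216°: 162 + 216 = 378 → 378 − 360 = 18°
analog 22° ↓ −22°: 18 − 22 = -4 → -4 + 360 = 356°
square ↑ +90°: 356 + 90 = 446 → 446 − 360 = 86°
complement +180°: 86 + 180 = 266°

266°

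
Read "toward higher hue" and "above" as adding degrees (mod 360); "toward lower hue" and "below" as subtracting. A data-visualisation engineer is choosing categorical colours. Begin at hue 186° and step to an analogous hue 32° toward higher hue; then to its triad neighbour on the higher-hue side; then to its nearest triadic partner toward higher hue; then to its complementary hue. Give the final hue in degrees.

186 + 32 = 218°   (analog 32° ↑)
218 + 120 = 338°   (triadic ↑)
338 + 120 = 458 → 458 − 360 = 98°   (triadic ↑)
98 + 180 = 278°   (complement)

278°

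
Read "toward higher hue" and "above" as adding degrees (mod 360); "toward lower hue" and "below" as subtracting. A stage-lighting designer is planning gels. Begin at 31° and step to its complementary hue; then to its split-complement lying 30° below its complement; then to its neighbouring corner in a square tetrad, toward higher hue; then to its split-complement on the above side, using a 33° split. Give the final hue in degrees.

304°

complement +180°: 31 + 180 = 211°
split-comp 30° ↓ +150°: 211 + 150 = 361 → 361 − 360 = 1°
square ↑ +90°: 1 + 90 = 91°
split-comp 33° ↑ +213°: 91 + 213 = 304°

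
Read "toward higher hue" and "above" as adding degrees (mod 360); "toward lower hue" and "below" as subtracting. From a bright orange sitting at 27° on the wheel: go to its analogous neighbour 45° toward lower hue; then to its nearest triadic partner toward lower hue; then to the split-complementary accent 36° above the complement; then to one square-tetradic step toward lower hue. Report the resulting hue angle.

348°

27 − 45 = -18 → -18 + 360 = 342°   (analog 45° ↓)
342 − 120 = 222°   (triadic ↓)
222 + 216 = 438 → 438 − 360 = 78°   (split-comp 36° ↑)
78 − 90 = -12 → -12 + 360 = 348°   (square ↓)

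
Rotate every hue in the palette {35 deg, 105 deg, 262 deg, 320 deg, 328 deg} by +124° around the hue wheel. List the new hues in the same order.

159°, 229°, 26°, 84°, 92°

35 + 124 = 159°
105 + 124 = 229°
262 + 124 = 386 → 386 − 360 = 26°
320 + 124 = 444 → 444 − 360 = 84°
328 + 124 = 452 → 452 − 360 = 92°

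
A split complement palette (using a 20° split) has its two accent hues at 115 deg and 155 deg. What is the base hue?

315°

The accents sit 20° either side of the complement, so the complement is their short-arc midpoint on the wheel.
Short-arc midpoint of 115° and 155°: 135°.
Base is 180° from the complement: 135 − 180 = -45 → -45 + 360 = 315°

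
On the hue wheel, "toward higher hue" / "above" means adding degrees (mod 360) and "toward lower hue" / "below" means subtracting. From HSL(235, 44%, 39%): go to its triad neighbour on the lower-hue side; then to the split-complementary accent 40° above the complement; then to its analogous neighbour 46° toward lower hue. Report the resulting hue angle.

235 − 120 = 115°   (triadic ↓)
115 + 220 = 335°   (split-comp 40° ↑)
335 − 46 = 289°   (analog 46° ↓)

289°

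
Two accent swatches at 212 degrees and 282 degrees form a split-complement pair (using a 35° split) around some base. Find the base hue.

The accents sit 35° either side of the complement, so the complement is their short-arc midpoint on the wheel.
Short-arc midpoint of 212° and 282°: 247°.
Base is 180° from the complement: 247 − 180 = 67°

67°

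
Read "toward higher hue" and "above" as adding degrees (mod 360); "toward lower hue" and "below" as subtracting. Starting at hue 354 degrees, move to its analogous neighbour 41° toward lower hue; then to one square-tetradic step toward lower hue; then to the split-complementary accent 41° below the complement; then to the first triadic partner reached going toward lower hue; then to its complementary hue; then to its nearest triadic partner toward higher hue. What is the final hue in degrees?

182°

−41° (analog 41° ↓): 354 − 41 = 313°
−90° (square ↓): 313 − 90 = 223°
+139° (split-comp 41° ↓): 223 + 139 = 362 → 362 − 360 = 2°
−120° (triadic ↓): 2 − 120 = -118 → -118 + 360 = 242°
+180° (complement): 242 + 180 = 422 → 422 − 360 = 62°
+120° (triadic ↑): 62 + 120 = 182°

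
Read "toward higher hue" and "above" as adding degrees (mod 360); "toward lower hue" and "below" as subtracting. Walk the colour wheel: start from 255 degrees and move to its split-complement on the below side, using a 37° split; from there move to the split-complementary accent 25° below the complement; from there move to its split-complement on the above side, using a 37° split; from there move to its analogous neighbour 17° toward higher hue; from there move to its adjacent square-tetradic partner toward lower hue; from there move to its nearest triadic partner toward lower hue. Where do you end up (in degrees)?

217°

255 + 143 = 398 → 398 − 360 = 38°   (split-comp 37° ↓)
38 + 155 = 193°   (split-comp 25° ↓)
193 + 217 = 410 → 410 − 360 = 50°   (split-comp 37° ↑)
50 + 17 = 67°   (analog 17° ↑)
67 − 90 = -23 → -23 + 360 = 337°   (square ↓)
337 − 120 = 217°   (triadic ↓)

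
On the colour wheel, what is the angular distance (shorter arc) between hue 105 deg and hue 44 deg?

61°

|105 − 44| = 61.
61 ≤ 180, so the shorter arc is 61°.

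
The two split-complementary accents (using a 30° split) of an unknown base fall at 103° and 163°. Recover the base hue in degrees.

The accents sit 30° either side of the complement, so the complement is their short-arc midpoint on the wheel.
Short-arc midpoint of 103° and 163°: 133°.
Base is 180° from the complement: 133 − 180 = -47 → -47 + 360 = 313°

313°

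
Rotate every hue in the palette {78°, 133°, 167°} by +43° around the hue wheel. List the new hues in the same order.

78 + 43 = 121°
133 + 43 = 176°
167 + 43 = 210°

121°, 176°, 210°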